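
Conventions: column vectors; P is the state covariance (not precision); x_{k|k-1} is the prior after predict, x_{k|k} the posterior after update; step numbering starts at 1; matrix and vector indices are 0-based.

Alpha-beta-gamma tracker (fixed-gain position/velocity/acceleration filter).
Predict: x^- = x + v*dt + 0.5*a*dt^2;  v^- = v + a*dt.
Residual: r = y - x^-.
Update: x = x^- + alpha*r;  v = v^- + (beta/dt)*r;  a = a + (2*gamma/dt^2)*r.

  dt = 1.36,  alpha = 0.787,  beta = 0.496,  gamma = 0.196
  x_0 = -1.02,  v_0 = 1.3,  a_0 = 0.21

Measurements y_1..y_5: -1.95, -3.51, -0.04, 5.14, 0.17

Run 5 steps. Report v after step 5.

step 1: x_pred=0.9422  r=-2.8922  x^+=-1.3340  v^+=0.5308  a^+=-0.4030
step 2: x_pred=-0.9847  r=-2.5253  x^+=-2.9721  v^+=-0.9382  a^+=-0.9382
step 3: x_pred=-5.1157  r=5.0757  x^+=-1.1211  v^+=-0.3630  a^+=0.1376
step 4: x_pred=-1.4876  r=6.6276  x^+=3.7283  v^+=2.2412  a^+=1.5422
step 5: x_pred=8.2026  r=-8.0326  x^+=1.8809  v^+=1.4091  a^+=-0.1602

v_post = 1.4091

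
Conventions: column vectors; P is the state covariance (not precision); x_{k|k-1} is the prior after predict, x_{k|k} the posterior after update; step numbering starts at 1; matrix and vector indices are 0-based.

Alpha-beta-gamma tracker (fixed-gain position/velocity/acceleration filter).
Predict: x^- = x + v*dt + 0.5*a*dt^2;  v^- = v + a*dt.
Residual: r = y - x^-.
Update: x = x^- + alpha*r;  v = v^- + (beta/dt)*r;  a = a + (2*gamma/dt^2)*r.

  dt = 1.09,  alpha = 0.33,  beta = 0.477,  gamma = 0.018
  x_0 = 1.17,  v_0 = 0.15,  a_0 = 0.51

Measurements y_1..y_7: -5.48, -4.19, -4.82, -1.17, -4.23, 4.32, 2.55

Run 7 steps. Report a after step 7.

a_post = 0.5545

step 1: x_pred=1.6365  r=-7.1165  x^+=-0.7120  v^+=-2.4084  a^+=0.2944
step 2: x_pred=-3.1622  r=-1.0278  x^+=-3.5014  v^+=-2.5373  a^+=0.2632
step 3: x_pred=-6.1107  r=1.2907  x^+=-5.6847  v^+=-1.6856  a^+=0.3023
step 4: x_pred=-7.3424  r=6.1724  x^+=-5.3055  v^+=1.3451  a^+=0.4894
step 5: x_pred=-3.5486  r=-0.6814  x^+=-3.7735  v^+=1.5803  a^+=0.4687
step 6: x_pred=-1.7725  r=6.0925  x^+=0.2380  v^+=4.7574  a^+=0.6533
step 7: x_pred=5.8117  r=-3.2617  x^+=4.7353  v^+=4.0421  a^+=0.5545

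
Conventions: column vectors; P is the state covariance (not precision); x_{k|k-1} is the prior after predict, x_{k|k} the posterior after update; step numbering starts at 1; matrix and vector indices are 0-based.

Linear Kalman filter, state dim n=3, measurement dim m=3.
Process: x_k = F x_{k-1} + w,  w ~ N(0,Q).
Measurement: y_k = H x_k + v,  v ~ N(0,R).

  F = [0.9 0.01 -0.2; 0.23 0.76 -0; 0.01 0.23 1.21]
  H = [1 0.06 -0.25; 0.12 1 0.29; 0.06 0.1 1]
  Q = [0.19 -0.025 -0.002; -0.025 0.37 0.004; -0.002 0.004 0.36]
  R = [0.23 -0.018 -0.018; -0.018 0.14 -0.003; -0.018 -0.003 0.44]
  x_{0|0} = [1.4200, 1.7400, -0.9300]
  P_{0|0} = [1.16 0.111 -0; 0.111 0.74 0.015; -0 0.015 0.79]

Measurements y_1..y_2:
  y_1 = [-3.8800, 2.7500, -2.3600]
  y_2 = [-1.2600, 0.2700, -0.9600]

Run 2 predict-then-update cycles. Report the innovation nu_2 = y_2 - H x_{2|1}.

step 1: x^-=[1.4814, 1.6490, -0.7109]  P^-=[1.1632 0.2946 -0.1586; 0.2946 0.8976 0.1565; -0.1586 0.1565 1.5648]  S=[1.6042 0.2811 -0.4542; 0.2811 1.3364 0.7094; -0.4542 0.7094 2.0337]  K=[0.7864 0.0581 0.1262; 0.0080 0.8107 -0.1512; -0.1562 0.1028 0.7017]  nu=[-5.6381, 1.1294, -1.9029]  x^+=[-3.1268, 2.8073, -1.0493]  P^+=[0.1883 -0.0388 0.0338; -0.0388 0.1419 -0.0810; 0.0338 -0.0810 0.3173]
step 2: x^-=[-2.5762, 1.4144, -0.6552]  P^-=[0.3427 -0.0008 -0.0453; -0.0008 0.4484 -0.0382; -0.0453 -0.0382 0.7877]  S=[0.6473 -0.0108 -0.2377; -0.0108 0.6341 0.2272; -0.2377 0.2272 1.2203]  K=[0.5798 0.0209 0.0887; 0.0205 0.7356 -0.1275; -0.1579 0.0755 0.5953]  nu=[1.0676, -0.6452, -0.2917]  x^+=[-1.9966, 0.9988, -1.0461]  P^+=[0.1391 -0.0312 0.0233; -0.0312 0.1269 -0.0695; 0.0233 -0.0695 0.2701]

innov = [1.0676, -0.6452, -0.2917]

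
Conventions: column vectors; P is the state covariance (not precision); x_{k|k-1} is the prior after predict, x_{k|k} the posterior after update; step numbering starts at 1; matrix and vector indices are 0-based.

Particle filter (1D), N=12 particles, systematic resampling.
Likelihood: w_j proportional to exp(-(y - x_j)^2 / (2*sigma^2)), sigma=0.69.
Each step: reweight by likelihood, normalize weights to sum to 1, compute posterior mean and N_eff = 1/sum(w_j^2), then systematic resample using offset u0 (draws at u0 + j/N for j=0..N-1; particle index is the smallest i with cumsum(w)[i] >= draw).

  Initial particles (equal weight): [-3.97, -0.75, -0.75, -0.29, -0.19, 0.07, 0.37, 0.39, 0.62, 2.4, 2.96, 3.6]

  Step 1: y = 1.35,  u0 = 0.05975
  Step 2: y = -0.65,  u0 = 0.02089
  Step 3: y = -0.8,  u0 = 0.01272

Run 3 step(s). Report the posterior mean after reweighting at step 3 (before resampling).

step 1: w=[0.0000, 0.0048, 0.0048, 0.0291, 0.0406, 0.0877, 0.1787, 0.1861, 0.2799, 0.1539, 0.0322, 0.0024]  mean=0.7684  Neff=5.5604  idx=[4, 5, 6, 6, 7, 7, 8, 8, 8, 8, 9, 10]
step 2: w=[0.2335, 0.1692, 0.0978, 0.0978, 0.0936, 0.0936, 0.0536, 0.0536, 0.0536, 0.0536, 0.0000, 0.0000]  mean=0.2459  Neff=7.6155  idx=[0, 0, 0, 1, 1, 2, 3, 4, 4, 5, 7, 8]
step 3: w=[0.1564, 0.1564, 0.1564, 0.1044, 0.1044, 0.0549, 0.0549, 0.0522, 0.0522, 0.0522, 0.0278, 0.0278]  mean=0.0617  Neff=9.0166  idx=[0, 0, 1, 1, 2, 2, 3, 4, 5, 6, 8, 9]

post_mean = 0.0617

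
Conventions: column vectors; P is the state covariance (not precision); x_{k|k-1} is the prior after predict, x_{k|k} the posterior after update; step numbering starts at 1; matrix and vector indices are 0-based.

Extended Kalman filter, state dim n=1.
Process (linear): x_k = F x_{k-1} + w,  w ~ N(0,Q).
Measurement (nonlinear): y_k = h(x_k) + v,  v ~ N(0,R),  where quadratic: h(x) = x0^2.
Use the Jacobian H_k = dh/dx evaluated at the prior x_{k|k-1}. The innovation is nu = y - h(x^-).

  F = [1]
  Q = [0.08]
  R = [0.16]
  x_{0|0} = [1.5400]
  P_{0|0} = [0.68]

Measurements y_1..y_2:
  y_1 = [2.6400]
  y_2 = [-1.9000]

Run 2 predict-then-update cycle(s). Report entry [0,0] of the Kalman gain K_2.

step 1: x^-=[1.5400]  P^-=[0.7600]  H_jac=[3.0800]  S=[7.3697]  K=[0.3176]  nu=[0.2684]  x^+=[1.6253]  P^+=[0.0165]
step 2: x^-=[1.6253]  P^-=[0.0965]  H_jac=[3.2505]  S=[1.1796]  K=[0.2659]  nu=[-4.5414]  x^+=[0.4176]  P^+=[0.0131]

K[0,0] = 0.2659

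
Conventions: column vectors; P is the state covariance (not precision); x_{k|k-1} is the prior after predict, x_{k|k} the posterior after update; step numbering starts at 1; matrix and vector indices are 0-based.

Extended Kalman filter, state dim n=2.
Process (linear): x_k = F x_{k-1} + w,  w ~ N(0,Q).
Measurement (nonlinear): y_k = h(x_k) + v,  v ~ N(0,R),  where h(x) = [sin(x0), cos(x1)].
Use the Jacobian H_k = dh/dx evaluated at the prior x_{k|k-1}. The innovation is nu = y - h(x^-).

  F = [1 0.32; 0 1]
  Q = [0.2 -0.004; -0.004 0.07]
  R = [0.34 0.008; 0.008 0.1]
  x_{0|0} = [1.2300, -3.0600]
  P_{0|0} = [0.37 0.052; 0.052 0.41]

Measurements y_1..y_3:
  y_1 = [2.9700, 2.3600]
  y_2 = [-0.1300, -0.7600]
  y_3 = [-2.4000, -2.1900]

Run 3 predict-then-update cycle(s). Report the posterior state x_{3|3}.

step 1: x^-=[0.2508, -3.0600]  P^-=[0.6453 0.1792; 0.1792 0.4800]  H_jac=[0.9687 0.0000; 0.0000 0.0815]  S=[0.9455 0.0221; 0.0221 0.1032]  K=[0.6611 -0.0004; 0.1756 0.3414]  nu=[2.7218, 3.3567]  x^+=[2.0490, -1.4360]  P^+=[0.2320 0.0645; 0.0645 0.4362]
step 2: x^-=[1.5895, -1.4360]  P^-=[0.5179 0.2000; 0.2000 0.5062]  H_jac=[-0.0187 0.0000; 0.0000 0.9909]  S=[0.3402 0.0043; 0.0043 0.5970]  K=[-0.0326 0.3322; -0.0216 0.8403]  nu=[-1.1298, -0.8944]  x^+=[1.3292, -2.1631]  P^+=[0.4518 0.0333; 0.0333 0.0846]
step 3: x^-=[0.6370, -2.1631]  P^-=[0.6817 0.0563; 0.0563 0.1546]  H_jac=[0.8039 0.0000; 0.0000 0.8296]  S=[0.7805 0.0456; 0.0456 0.2064]  K=[0.6979 0.0724; 0.0220 0.6166]  nu=[-2.9948, -1.6317]  x^+=[-1.5711, -3.2352]  P^+=[0.2959 0.0155; 0.0155 0.0745]

x_post = [-1.5711, -3.2352]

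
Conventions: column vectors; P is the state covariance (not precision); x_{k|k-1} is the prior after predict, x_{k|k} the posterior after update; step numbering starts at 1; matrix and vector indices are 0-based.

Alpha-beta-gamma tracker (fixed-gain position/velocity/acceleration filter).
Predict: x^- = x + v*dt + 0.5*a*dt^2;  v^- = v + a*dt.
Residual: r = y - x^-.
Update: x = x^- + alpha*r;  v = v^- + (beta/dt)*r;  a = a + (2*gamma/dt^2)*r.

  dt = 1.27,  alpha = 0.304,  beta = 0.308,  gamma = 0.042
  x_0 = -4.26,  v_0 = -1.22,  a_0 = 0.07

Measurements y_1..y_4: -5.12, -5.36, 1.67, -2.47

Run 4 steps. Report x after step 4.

step 1: x_pred=-5.7529  r=0.6329  x^+=-5.5605  v^+=-0.9776  a^+=0.1030
step 2: x_pred=-6.7190  r=1.3590  x^+=-6.3059  v^+=-0.5172  a^+=0.1737
step 3: x_pred=-6.8227  r=8.4927  x^+=-4.2409  v^+=1.7631  a^+=0.6160
step 4: x_pred=-1.5050  r=-0.9650  x^+=-1.7984  v^+=2.3114  a^+=0.5658

x_post = -1.7984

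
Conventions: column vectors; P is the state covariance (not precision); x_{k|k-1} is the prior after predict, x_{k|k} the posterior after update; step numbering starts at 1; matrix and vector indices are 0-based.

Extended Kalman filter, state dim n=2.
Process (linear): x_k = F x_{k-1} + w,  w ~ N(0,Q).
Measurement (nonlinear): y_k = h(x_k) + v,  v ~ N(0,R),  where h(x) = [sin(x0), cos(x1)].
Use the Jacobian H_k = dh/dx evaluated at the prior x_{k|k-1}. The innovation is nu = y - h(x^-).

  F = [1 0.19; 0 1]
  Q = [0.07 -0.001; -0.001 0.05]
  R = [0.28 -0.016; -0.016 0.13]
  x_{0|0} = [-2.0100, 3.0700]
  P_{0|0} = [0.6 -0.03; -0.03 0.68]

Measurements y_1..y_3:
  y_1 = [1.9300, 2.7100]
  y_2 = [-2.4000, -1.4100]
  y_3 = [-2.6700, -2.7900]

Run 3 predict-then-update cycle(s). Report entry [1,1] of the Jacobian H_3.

step 1: x^-=[-1.4267, 3.0700]  P^-=[0.6831 0.0982; 0.0982 0.7300]  H_jac=[0.1436 0.0000; 0.0000 -0.0715]  S=[0.2941 -0.0170; -0.0170 0.1337]  K=[0.3330 -0.0102; 0.0256 -0.3872]  nu=[2.9196, 3.7074]  x^+=[-0.4922, 1.7091]  P^+=[0.6504 0.0930; 0.0930 0.7094]
step 2: x^-=[-0.1675, 1.7091]  P^-=[0.7814 0.2268; 0.2268 0.7594]  H_jac=[0.9860 0.0000; 0.0000 -0.9905]  S=[1.0396 -0.2375; -0.2375 0.8750]  K=[0.7275 -0.0593; 0.0200 -0.8542]  nu=[-2.2333, -1.2722]  x^+=[-1.7169, 2.7512]  P^+=[0.2076 0.0195; 0.0195 0.1124]
step 3: x^-=[-1.1941, 2.7512]  P^-=[0.2890 0.0399; 0.0399 0.1624]  H_jac=[0.3678 0.0000; 0.0000 -0.3806]  S=[0.3191 -0.0216; -0.0216 0.1535]  K=[0.3296 -0.0525; 0.0189 -0.4000]  nu=[-1.7401, -1.8652]  x^+=[-1.6697, 3.4643]  P^+=[0.2532 0.0318; 0.0318 0.1374]

H_jac[1,1] = -0.3806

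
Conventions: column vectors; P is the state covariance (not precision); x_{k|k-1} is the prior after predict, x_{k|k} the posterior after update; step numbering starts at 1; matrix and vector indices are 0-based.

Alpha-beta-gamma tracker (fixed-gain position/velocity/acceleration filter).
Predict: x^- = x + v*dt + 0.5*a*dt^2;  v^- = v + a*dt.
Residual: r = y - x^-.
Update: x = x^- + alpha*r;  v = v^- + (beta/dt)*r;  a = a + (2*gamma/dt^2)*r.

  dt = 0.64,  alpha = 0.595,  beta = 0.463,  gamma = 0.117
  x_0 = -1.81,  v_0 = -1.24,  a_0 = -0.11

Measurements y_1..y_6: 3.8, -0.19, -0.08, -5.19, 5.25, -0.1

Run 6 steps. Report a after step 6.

step 1: x_pred=-2.6261  r=6.4261  x^+=1.1974  v^+=3.3385  a^+=3.5612
step 2: x_pred=4.0634  r=-4.2534  x^+=1.5326  v^+=2.5406  a^+=1.1313
step 3: x_pred=3.3903  r=-3.4703  x^+=1.3255  v^+=0.7541  a^+=-0.8513
step 4: x_pred=1.6337  r=-6.8237  x^+=-2.4264  v^+=-4.7273  a^+=-4.7496
step 5: x_pred=-6.4246  r=11.6746  x^+=0.5218  v^+=0.6788  a^+=1.9200
step 6: x_pred=1.3494  r=-1.4494  x^+=0.4870  v^+=0.8590  a^+=1.0919

a_post = 1.0919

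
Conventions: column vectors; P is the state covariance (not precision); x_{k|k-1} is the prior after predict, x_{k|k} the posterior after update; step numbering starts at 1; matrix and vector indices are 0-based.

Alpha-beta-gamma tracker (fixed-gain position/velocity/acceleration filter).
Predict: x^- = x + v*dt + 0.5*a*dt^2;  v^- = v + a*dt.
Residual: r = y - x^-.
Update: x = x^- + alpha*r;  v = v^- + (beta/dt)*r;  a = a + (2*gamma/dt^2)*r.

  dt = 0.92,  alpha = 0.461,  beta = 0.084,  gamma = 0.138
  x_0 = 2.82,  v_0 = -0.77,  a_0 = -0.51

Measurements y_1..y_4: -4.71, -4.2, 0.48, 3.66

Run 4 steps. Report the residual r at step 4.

step 1: x_pred=1.8958  r=-6.6058  x^+=-1.1495  v^+=-1.8423  a^+=-2.6641
step 2: x_pred=-3.9719  r=-0.2281  x^+=-4.0770  v^+=-4.3141  a^+=-2.7384
step 3: x_pred=-9.2049  r=9.6849  x^+=-4.7402  v^+=-5.9492  a^+=0.4197
step 4: x_pred=-10.0358  r=13.6958  x^+=-3.7220  v^+=-4.3126  a^+=4.8857

resid = 13.6958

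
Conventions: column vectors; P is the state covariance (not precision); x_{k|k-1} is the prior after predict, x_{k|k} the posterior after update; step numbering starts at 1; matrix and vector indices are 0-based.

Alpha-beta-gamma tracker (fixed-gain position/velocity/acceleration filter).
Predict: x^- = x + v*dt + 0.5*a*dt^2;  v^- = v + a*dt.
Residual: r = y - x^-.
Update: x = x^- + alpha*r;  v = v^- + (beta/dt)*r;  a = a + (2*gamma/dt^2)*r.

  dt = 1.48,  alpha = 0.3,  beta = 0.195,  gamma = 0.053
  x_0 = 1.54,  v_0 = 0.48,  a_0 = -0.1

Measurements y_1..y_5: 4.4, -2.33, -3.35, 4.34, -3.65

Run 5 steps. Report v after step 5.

v_post = -1.5559

step 1: x_pred=2.1409  r=2.2591  x^+=2.8186  v^+=0.6297  a^+=0.0093
step 2: x_pred=3.7607  r=-6.0907  x^+=1.9335  v^+=-0.1590  a^+=-0.2854
step 3: x_pred=1.3855  r=-4.7355  x^+=-0.0351  v^+=-1.2054  a^+=-0.5146
step 4: x_pred=-2.3827  r=6.7227  x^+=-0.3659  v^+=-1.0812  a^+=-0.1893
step 5: x_pred=-2.1734  r=-1.4766  x^+=-2.6164  v^+=-1.5559  a^+=-0.2607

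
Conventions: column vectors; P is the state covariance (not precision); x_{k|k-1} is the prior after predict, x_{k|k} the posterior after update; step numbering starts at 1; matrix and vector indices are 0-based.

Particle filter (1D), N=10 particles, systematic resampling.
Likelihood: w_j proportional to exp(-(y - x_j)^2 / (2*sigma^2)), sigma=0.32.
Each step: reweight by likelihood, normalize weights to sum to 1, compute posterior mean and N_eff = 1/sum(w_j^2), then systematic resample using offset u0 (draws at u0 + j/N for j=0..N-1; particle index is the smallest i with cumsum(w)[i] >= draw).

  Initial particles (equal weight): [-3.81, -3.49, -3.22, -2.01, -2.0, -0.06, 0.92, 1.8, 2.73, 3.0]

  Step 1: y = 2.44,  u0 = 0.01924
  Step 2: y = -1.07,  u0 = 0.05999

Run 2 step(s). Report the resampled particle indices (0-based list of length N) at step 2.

step 1: w=[0.0000, 0.0000, 0.0000, 0.0000, 0.0000, 0.0000, 0.0000, 0.1334, 0.6535, 0.2131]  mean=2.6635  Neff=2.0396  idx=[7, 7, 8, 8, 8, 8, 8, 8, 9, 9]
step 2: w=[0.5000, 0.5000, 0.0000, 0.0000, 0.0000, 0.0000, 0.0000, 0.0000, 0.0000, 0.0000]  mean=1.8000  Neff=2.0000  idx=[0, 0, 0, 0, 0, 1, 1, 1, 1, 1]

resampled_idx = [0, 0, 0, 0, 0, 1, 1, 1, 1, 1]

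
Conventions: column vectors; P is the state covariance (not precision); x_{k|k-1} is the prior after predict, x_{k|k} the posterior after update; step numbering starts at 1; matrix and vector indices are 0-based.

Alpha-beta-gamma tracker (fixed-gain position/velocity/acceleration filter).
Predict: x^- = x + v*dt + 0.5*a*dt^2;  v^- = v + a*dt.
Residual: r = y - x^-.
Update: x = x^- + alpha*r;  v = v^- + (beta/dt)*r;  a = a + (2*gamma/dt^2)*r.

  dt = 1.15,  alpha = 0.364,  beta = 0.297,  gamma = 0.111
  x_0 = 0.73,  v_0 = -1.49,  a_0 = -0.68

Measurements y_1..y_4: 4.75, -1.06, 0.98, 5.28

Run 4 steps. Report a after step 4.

step 1: x_pred=-1.4331  r=6.1831  x^+=0.8175  v^+=-0.6751  a^+=0.3579
step 2: x_pred=0.2778  r=-1.3378  x^+=-0.2092  v^+=-0.6090  a^+=0.1334
step 3: x_pred=-0.8213  r=1.8013  x^+=-0.1657  v^+=0.0096  a^+=0.4357
step 4: x_pred=0.1335  r=5.1465  x^+=2.0068  v^+=1.8398  a^+=1.2997

a_post = 1.2997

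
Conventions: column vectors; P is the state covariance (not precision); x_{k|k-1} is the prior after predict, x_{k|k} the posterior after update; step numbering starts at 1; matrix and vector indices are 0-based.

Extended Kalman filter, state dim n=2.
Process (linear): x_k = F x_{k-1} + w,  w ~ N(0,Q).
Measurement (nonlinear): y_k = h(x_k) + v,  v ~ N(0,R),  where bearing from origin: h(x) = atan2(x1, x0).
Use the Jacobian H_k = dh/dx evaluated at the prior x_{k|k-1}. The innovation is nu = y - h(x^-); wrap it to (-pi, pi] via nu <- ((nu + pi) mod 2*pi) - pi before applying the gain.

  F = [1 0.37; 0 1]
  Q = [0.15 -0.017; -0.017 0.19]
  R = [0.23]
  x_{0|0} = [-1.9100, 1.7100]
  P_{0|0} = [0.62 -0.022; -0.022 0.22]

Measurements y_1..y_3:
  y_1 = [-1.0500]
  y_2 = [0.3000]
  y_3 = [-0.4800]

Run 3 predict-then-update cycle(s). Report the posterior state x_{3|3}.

step 1: x^-=[-1.2773, 1.7100]  P^-=[0.7838 0.0424; 0.0424 0.4100]  H_jac=[-0.3754 -0.2804]  S=[0.3816]  K=[-0.8022; -0.3430]  nu=[3.0208]  x^+=[-3.7006, 0.6740]  P^+=[0.5383 -0.0626; -0.0626 0.3651]
step 2: x^-=[-3.4512, 0.6740]  P^-=[0.6920 0.0555; 0.0555 0.5551]  H_jac=[-0.0545 -0.2791]  S=[0.2770]  K=[-0.1921; -0.5703]  nu=[-2.6487]  x^+=[-2.9424, 2.1845]  P^+=[0.6817 0.0252; 0.0252 0.4650]
step 3: x^-=[-2.1341, 2.1845]  P^-=[0.9140 0.1802; 0.1802 0.6550]  H_jac=[-0.2342 -0.2288]  S=[0.3338]  K=[-0.7650; -0.5756]  nu=[-2.8245]  x^+=[0.0266, 3.8102]  P^+=[0.7187 0.0333; 0.0333 0.5445]

x_post = [0.0266, 3.8102]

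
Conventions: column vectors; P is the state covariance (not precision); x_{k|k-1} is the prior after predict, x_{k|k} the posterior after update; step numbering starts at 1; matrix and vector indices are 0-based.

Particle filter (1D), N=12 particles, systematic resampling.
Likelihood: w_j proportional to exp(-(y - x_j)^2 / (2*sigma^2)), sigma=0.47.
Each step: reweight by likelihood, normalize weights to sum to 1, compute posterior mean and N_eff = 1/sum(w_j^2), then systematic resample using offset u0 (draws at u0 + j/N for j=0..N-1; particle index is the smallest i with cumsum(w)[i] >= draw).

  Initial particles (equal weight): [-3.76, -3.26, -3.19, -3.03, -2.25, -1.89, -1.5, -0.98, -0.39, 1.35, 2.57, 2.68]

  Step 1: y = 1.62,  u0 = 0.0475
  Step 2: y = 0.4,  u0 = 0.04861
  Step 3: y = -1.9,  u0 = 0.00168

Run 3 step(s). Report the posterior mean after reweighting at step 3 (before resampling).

post_mean = 1.3500

step 1: w=[0.0000, 0.0000, 0.0000, 0.0000, 0.0000, 0.0000, 0.0000, 0.0000, 0.0001, 0.8027, 0.1228, 0.0744]  mean=1.5986  Neff=1.5038  idx=[9, 9, 9, 9, 9, 9, 9, 9, 9, 9, 10, 11]
step 2: w=[0.1000, 0.1000, 0.1000, 0.1000, 0.1000, 0.1000, 0.1000, 0.1000, 0.1000, 0.1000, 0.0000, 0.0000]  mean=1.3500  Neff=10.0005  idx=[0, 1, 2, 2, 3, 4, 5, 6, 7, 7, 8, 9]
step 3: w=[0.0833, 0.0833, 0.0833, 0.0833, 0.0833, 0.0833, 0.0833, 0.0833, 0.0833, 0.0833, 0.0833, 0.0833]  mean=1.3500  Neff=12.0000  idx=[0, 1, 2, 3, 4, 5, 6, 7, 8, 9, 10, 11]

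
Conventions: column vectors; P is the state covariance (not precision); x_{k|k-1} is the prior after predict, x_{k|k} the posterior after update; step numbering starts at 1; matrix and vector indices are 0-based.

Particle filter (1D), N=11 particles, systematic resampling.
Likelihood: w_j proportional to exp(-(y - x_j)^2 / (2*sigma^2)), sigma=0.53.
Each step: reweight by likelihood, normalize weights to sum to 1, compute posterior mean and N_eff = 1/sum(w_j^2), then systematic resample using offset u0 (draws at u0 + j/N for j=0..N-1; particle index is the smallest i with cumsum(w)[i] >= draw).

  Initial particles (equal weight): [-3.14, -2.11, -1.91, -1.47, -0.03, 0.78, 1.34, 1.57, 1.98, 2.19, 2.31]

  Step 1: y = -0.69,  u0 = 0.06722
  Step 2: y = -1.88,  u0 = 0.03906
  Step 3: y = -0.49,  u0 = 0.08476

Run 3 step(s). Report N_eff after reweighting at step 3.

N_eff = 8.8646

step 1: w=[0.0000, 0.0300, 0.0769, 0.3682, 0.5008, 0.0232, 0.0007, 0.0001, 0.0000, 0.0000, 0.0000]  mean=-0.7473  Neff=2.5398  idx=[2, 3, 3, 3, 3, 4, 4, 4, 4, 4, 5]
step 2: w=[0.2512, 0.1865, 0.1865, 0.1865, 0.1865, 0.0006, 0.0006, 0.0006, 0.0006, 0.0006, 0.0000]  mean=-1.5764  Neff=4.9454  idx=[0, 0, 0, 1, 1, 2, 2, 3, 3, 4, 4]
step 3: w=[0.0180, 0.0180, 0.0180, 0.1182, 0.1182, 0.1182, 0.1182, 0.1182, 0.1182, 0.1182, 0.1182]  mean=-1.4938  Neff=8.8646  idx=[3, 4, 4, 5, 6, 7, 7, 8, 9, 10, 10]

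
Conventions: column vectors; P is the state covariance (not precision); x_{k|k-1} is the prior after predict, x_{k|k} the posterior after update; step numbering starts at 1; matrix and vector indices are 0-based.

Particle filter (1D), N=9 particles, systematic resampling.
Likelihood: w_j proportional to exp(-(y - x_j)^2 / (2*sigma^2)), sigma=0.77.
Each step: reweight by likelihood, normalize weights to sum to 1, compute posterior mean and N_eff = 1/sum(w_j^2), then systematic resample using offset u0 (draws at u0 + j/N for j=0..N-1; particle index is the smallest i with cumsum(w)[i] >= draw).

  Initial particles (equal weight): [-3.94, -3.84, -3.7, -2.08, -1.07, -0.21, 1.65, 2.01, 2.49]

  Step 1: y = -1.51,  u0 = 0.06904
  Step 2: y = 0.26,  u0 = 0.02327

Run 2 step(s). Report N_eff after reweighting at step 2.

step 1: w=[0.0036, 0.0054, 0.0093, 0.4033, 0.4506, 0.1276, 0.0001, 0.0000, 0.0000]  mean=-1.4173  Neff=2.6171  idx=[3, 3, 3, 3, 4, 4, 4, 4, 5]
step 2: w=[0.0056, 0.0056, 0.0056, 0.0056, 0.1271, 0.1271, 0.1271, 0.1271, 0.4691]  mean=-0.6891  Neff=3.5108  idx=[4, 4, 5, 6, 7, 8, 8, 8, 8]

N_eff = 3.5108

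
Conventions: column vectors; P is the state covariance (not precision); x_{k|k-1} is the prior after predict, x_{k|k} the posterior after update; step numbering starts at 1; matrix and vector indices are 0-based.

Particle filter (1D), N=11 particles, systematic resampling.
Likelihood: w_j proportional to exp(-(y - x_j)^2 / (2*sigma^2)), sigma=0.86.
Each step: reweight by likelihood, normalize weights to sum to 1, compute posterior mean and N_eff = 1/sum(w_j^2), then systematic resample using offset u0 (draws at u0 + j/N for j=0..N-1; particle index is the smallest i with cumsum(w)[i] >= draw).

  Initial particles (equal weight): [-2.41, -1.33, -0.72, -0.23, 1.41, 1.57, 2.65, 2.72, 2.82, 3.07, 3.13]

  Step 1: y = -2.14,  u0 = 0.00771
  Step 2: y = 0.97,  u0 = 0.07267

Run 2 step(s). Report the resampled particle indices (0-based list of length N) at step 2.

step 1: w=[0.4920, 0.3317, 0.1322, 0.0439, 0.0001, 0.0000, 0.0000, 0.0000, 0.0000, 0.0000, 0.0000]  mean=-1.7320  Neff=2.6916  idx=[0, 0, 0, 0, 0, 0, 1, 1, 1, 2, 2]
step 2: w=[0.0012, 0.0012, 0.0012, 0.0012, 0.0012, 0.0012, 0.0743, 0.0743, 0.0743, 0.3850, 0.3850]  mean=-0.8679  Neff=3.1940  idx=[6, 8, 9, 9, 9, 9, 10, 10, 10, 10, 10]

resampled_idx = [6, 8, 9, 9, 9, 9, 10, 10, 10, 10, 10]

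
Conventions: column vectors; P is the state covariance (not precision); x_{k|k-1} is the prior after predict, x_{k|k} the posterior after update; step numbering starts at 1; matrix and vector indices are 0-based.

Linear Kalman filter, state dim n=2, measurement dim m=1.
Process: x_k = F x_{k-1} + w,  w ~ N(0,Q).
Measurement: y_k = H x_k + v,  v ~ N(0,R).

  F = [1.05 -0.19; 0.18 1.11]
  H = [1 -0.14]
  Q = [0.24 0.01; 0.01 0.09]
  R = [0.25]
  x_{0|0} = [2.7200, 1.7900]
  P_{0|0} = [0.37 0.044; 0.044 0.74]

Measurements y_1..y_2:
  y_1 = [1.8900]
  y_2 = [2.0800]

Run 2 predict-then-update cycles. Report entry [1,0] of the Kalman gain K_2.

step 1: x^-=[2.5159, 2.4765]  P^-=[0.6571 -0.0264; -0.0264 1.0313]  S=[0.9347]  K=[0.7070; -0.1827]  nu=[-0.2792]  x^+=[2.3185, 2.5275]  P^+=[0.1899 0.0943; 0.0943 1.0001]
step 2: x^-=[1.9542, 3.2229]  P^-=[0.4479 -0.0583; -0.0583 1.3661]  S=[0.7410]  K=[0.6155; -0.3368]  nu=[0.5770]  x^+=[2.3093, 3.0285]  P^+=[0.1672 0.0953; 0.0953 1.2821]

K[1,0] = -0.3368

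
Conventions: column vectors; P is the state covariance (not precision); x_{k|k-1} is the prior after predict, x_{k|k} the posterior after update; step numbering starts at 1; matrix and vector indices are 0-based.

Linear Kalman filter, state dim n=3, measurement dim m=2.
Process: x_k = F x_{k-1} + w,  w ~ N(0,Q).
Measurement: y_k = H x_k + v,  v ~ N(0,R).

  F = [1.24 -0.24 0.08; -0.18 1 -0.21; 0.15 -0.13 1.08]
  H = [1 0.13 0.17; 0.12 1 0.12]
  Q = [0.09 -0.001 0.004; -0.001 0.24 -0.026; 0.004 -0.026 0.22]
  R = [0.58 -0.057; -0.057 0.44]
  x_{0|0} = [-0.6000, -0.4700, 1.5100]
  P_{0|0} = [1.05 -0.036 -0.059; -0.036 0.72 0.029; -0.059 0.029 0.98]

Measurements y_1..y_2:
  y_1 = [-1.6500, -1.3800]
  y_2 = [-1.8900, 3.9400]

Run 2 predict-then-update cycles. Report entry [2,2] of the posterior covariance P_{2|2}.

step 1: x^-=[-0.5104, -0.6791, 1.6019]  P^-=[1.7608 -0.4508 0.2260; -0.4508 1.0336 -0.3310; 0.2260 -0.3310 1.3730]  S=[2.3430 -0.1709; -0.1709 1.3376]  K=[0.7382 -0.0645; -0.1089 0.6887; 0.1717 -0.0821]  nu=[-1.3236, -0.8319]  x^+=[-1.4339, -1.1079, 1.4429]  P^+=[0.4622 -0.1151 -0.0904; -0.1151 0.3458 -0.1899; -0.0904 -0.1899 1.2901]
step 2: x^-=[-1.3967, -1.1528, 1.4873]  P^-=[0.8866 -0.3564 0.1640; -0.3564 0.7720 -0.5858; 0.1640 -0.5858 1.7695]  S=[1.4680 -0.2618; -0.2618 1.0289]  K=[0.5777 -0.0769; -0.1341 0.6063; 0.2131 -0.2896]  nu=[-0.5963, 5.0819]  x^+=[-2.1318, 2.0086, -0.1117]  P^+=[0.3674 -0.1003 -0.0877; -0.1003 0.3248 -0.3192; -0.0877 -0.3192 1.5842]

P_post[2,2] = 1.5842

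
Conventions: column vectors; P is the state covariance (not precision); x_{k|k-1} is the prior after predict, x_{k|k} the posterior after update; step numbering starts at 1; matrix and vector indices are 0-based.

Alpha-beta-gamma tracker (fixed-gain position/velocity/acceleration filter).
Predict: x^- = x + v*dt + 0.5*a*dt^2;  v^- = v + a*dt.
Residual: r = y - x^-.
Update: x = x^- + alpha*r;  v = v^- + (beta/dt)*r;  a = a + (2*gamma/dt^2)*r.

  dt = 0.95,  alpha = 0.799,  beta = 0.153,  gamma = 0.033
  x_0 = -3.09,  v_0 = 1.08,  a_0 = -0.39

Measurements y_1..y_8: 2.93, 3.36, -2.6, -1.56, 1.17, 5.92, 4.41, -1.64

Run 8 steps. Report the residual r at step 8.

step 1: x_pred=-2.2400  r=5.1700  x^+=1.8908  v^+=1.5421  a^+=-0.0119
step 2: x_pred=3.3505  r=0.0095  x^+=3.3581  v^+=1.5324  a^+=-0.0112
step 3: x_pred=4.8088  r=-7.4088  x^+=-1.1108  v^+=0.3285  a^+=-0.5530
step 4: x_pred=-1.0483  r=-0.5117  x^+=-1.4572  v^+=-0.2793  a^+=-0.5904
step 5: x_pred=-1.9889  r=3.1589  x^+=0.5351  v^+=-0.3315  a^+=-0.3594
step 6: x_pred=0.0580  r=5.8620  x^+=4.7417  v^+=0.2712  a^+=0.0693
step 7: x_pred=5.0306  r=-0.6206  x^+=4.5347  v^+=0.2370  a^+=0.0239
step 8: x_pred=4.7707  r=-6.4107  x^+=-0.3515  v^+=-0.7728  a^+=-0.4449

resid = -6.4107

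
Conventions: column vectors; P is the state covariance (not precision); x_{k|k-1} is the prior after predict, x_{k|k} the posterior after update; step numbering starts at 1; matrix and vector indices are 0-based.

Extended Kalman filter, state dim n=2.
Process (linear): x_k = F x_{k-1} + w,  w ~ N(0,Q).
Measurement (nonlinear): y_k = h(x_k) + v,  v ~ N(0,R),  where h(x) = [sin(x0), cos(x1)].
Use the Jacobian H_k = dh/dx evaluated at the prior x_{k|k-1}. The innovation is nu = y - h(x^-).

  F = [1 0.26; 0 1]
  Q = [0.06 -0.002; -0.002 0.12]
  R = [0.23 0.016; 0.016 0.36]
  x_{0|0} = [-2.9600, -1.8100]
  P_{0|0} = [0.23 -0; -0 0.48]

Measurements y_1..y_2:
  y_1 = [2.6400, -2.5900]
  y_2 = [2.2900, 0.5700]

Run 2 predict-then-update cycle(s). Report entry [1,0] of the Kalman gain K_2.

K[1,0] = 0.1542

step 1: x^-=[-3.4306, -1.8100]  P^-=[0.3224 0.1228; 0.1228 0.6000]  H_jac=[-0.9585 0.0000; 0.0000 0.9715]  S=[0.5263 -0.0984; -0.0984 0.9263]  K=[-0.5746 0.0678; -0.1082 0.6178]  nu=[2.3550, -2.3531]  x^+=[-4.9434, -3.5185]  P^+=[0.1368 0.0157; 0.0157 0.2271]
step 2: x^-=[-5.8582, -3.5185]  P^-=[0.2202 0.0727; 0.0727 0.3471]  H_jac=[0.9110 0.0000; 0.0000 -0.3681]  S=[0.4128 -0.0084; -0.0084 0.4070]  K=[0.4849 -0.0558; 0.1542 -0.3107]  nu=[1.8777, 1.4998]  x^+=[-5.0312, -3.6951]  P^+=[0.1214 0.0335; 0.0335 0.2972]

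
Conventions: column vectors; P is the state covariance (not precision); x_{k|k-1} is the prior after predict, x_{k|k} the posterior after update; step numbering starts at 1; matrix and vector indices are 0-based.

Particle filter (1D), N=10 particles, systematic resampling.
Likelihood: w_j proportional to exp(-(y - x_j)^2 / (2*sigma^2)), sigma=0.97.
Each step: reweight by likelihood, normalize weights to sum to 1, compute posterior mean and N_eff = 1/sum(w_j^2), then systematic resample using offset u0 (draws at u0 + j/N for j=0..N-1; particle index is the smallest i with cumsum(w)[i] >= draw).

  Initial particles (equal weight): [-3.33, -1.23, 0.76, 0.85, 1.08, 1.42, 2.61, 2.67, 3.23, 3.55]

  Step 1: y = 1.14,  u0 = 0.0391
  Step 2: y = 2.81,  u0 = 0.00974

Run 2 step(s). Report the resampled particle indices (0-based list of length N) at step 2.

step 1: w=[0.0000, 0.0109, 0.1996, 0.2061, 0.2151, 0.2067, 0.0684, 0.0621, 0.0212, 0.0098]  mean=1.2870  Neff=5.5385  idx=[2, 2, 3, 3, 4, 4, 5, 5, 6, 7]
step 2: w=[0.0301, 0.0301, 0.0364, 0.0364, 0.0571, 0.0571, 0.1004, 0.1004, 0.2745, 0.2775]  mean=1.9734  Neff=5.4501  idx=[0, 3, 5, 6, 7, 8, 8, 8, 9, 9]

resampled_idx = [0, 3, 5, 6, 7, 8, 8, 8, 9, 9]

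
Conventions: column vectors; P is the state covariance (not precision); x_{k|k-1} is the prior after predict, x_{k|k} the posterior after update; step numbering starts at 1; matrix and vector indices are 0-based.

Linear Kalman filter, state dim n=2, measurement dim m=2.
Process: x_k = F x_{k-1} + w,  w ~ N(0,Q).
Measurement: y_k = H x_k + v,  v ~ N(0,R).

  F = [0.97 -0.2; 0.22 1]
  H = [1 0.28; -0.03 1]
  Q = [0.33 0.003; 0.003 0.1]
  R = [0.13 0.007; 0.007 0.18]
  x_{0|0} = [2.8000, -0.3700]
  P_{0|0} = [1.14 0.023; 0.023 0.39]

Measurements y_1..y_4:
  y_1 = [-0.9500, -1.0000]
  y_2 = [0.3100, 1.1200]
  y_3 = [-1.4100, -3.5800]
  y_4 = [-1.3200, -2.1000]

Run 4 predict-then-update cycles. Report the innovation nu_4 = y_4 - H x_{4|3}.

innov = [-0.5777, -0.1797]

step 1: x^-=[2.7900, 0.2460]  P^-=[1.4093 0.1896; 0.1896 0.5553]  S=[1.6890 0.3082; 0.3082 0.7252]  K=[0.8984 -0.1787; 0.0716 0.7275]  nu=[-3.8089, -1.1623]  x^+=[-0.4243, -0.8721]  P^+=[0.1218 -0.0222; -0.0222 0.1308]
step 2: x^-=[-0.2372, -0.9654]  P^-=[0.4584 -0.0177; -0.0177 0.2269]  S=[0.5963 0.0392; 0.0392 0.4084]  K=[0.7704 -0.1511; 0.0404 0.5530]  nu=[0.8175, 2.0783]  x^+=[0.0787, 0.2170]  P^+=[0.1043 -0.0187; -0.0187 0.0993]
step 3: x^-=[0.0329, 0.2343]  P^-=[0.4394 -0.0119; -0.0119 0.1961]  S=[0.5781 0.0370; 0.0370 0.3772]  K=[0.7633 -0.1412; 0.0414 0.5168]  nu=[-1.5085, -3.8133]  x^+=[-0.5801, -1.7988]  P^+=[0.1030 -0.0170; -0.0170 0.0928]
step 4: x^-=[-0.2029, -1.9264]  P^-=[0.4372 -0.0093; -0.0093 0.1903]  S=[0.5769 0.0379; 0.0379 0.3713]  K=[0.7624 -0.1383; 0.0428 0.5090]  nu=[-0.5777, -0.1797]  x^+=[-0.6185, -2.0425]  P^+=[0.1028 -0.0165; -0.0165 0.0914]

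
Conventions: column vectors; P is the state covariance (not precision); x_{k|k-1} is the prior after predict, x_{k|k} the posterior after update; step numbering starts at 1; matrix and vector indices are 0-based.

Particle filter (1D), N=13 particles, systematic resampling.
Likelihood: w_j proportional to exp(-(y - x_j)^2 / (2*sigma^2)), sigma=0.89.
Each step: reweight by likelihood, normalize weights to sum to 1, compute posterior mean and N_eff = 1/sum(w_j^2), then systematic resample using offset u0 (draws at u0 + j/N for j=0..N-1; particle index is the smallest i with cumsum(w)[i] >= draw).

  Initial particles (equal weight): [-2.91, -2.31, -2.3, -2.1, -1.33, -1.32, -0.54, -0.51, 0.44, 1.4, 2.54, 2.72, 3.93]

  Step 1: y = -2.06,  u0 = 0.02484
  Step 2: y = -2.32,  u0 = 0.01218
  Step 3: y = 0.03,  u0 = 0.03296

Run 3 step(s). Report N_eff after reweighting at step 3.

step 1: w=[0.1162, 0.1763, 0.1769, 0.1832, 0.1310, 0.1298, 0.0427, 0.0403, 0.0035, 0.0001, 0.0000, 0.0000, 0.0000]  mean=-1.9245  Neff=6.8069  idx=[0, 0, 1, 1, 2, 2, 3, 3, 3, 4, 5, 5, 6]
step 2: w=[0.0783, 0.0783, 0.0975, 0.0975, 0.0975, 0.0975, 0.0946, 0.0946, 0.0946, 0.0525, 0.0519, 0.0519, 0.0132]  mean=-2.1648  Neff=11.6999  idx=[0, 1, 2, 2, 3, 4, 5, 6, 6, 7, 8, 9, 11]
step 3: w=[0.0042, 0.0042, 0.0308, 0.0308, 0.0308, 0.0317, 0.0317, 0.0557, 0.0557, 0.0557, 0.0557, 0.3038, 0.3091]  mean=-1.6638  Neff=4.8740  idx=[2, 5, 7, 8, 10, 11, 11, 11, 11, 12, 12, 12, 12]

N_eff = 4.8740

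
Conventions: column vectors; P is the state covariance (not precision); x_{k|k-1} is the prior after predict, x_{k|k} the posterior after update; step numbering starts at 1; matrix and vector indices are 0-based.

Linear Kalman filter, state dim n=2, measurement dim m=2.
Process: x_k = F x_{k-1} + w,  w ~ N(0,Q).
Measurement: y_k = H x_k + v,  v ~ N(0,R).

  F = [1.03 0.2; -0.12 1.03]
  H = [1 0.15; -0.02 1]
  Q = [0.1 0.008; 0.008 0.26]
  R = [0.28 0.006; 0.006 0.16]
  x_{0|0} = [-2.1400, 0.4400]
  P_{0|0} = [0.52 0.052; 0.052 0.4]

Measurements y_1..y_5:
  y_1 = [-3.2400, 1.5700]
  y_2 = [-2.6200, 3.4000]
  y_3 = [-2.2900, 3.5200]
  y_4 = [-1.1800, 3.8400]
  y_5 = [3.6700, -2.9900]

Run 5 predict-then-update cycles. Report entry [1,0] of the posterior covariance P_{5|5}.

P_post[1,0] = -0.0020

step 1: x^-=[-2.1162, 0.7100]  P^-=[0.6891 0.0800; 0.0800 0.6790]  S=[1.0084 0.1739; 0.1739 0.8361]  K=[0.7070 -0.0678; 0.0422 0.8014]  nu=[-1.2303, 0.8177]  x^+=[-3.0414, 1.3134]  P^+=[0.1979 -0.0026; -0.0026 0.1284]
step 2: x^-=[-2.8699, 1.7178]  P^-=[0.3140 0.0073; 0.0073 0.3998]  S=[0.6052 0.0669; 0.0669 0.5596]  K=[0.5275 -0.0613; 0.0325 0.7102]  nu=[-0.0077, 1.6248]  x^+=[-2.9737, 2.8715]  P^+=[0.1479 -0.0037; -0.0037 0.1138]
step 3: x^-=[-2.4886, 3.3145]  P^-=[0.2599 0.0093; 0.0093 0.3837]  S=[0.5513 0.0677; 0.0677 0.5435]  K=[0.4804 -0.0522; 0.0352 0.7014]  nu=[-0.2986, 0.1557]  x^+=[-2.6401, 3.4132]  P^+=[0.1346 -0.0028; -0.0028 0.1124]
step 4: x^-=[-2.0367, 3.8324]  P^-=[0.2462 0.0116; 0.0116 0.3818]  S=[0.5382 0.0699; 0.0699 0.5415]  K=[0.4668 -0.0479; 0.0371 0.7000]  nu=[0.2818, -0.0331]  x^+=[-1.9036, 3.8197]  P^+=[0.1308 -0.0023; -0.0023 0.1122]
step 5: x^-=[-1.1967, 4.1627]  P^-=[0.2423 0.0126; 0.0126 0.3814]  S=[0.5346 0.0709; 0.0709 0.5410]  K=[0.4628 -0.0463; 0.0378 0.6996]  nu=[4.2423, -7.1766]  x^+=[1.0993, -0.6979]  P^+=[0.1296 -0.0020; -0.0020 0.1121]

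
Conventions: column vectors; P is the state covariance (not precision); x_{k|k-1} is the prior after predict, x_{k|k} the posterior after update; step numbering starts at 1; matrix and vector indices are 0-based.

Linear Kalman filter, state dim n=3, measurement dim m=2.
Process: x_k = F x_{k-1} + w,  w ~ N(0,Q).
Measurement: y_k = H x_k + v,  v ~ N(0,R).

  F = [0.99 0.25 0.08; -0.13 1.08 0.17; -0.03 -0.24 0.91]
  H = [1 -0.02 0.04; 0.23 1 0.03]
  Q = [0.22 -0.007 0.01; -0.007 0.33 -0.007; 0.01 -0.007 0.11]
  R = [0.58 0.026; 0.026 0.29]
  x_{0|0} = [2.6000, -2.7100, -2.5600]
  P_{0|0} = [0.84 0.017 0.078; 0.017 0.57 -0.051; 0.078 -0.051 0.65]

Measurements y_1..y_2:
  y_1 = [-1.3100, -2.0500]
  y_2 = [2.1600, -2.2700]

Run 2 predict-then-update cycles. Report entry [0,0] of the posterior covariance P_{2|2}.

P_post[0,0] = 0.2871

step 1: x^-=[1.6917, -3.7000, -1.7572]  P^-=[1.1018 0.0710 0.0535; 0.0710 1.0009 -0.1086; 0.0535 -0.1086 0.7001]  S=[1.6849 0.3287; 0.3287 1.3767]  K=[0.6379 0.0845; -0.1217 0.7656; 0.0633 -0.0698]  nu=[-3.0054, 1.3136]  x^+=[-0.1143, -2.3286, -2.0390]  P^+=[0.3710 -0.0444 0.0065; -0.0444 0.2303 -0.0408; 0.0065 -0.0408 0.6896]
step 2: x^-=[-0.8584, -2.8467, -1.2932]  P^-=[0.5798 -0.0335 0.0436; -0.0335 0.6220 0.0023; 0.0436 0.0023 0.7114]  S=[1.1660 0.1162; 0.1162 0.9287]  K=[0.4946 0.0470; -0.1066 0.6749; 0.0589 0.0289]  nu=[3.0132, 0.8129]  x^+=[0.6703, -2.6192, -1.0924]  P^+=[0.2871 -0.0397 0.0064; -0.0397 0.2025 -0.0128; 0.0064 -0.0128 0.7062]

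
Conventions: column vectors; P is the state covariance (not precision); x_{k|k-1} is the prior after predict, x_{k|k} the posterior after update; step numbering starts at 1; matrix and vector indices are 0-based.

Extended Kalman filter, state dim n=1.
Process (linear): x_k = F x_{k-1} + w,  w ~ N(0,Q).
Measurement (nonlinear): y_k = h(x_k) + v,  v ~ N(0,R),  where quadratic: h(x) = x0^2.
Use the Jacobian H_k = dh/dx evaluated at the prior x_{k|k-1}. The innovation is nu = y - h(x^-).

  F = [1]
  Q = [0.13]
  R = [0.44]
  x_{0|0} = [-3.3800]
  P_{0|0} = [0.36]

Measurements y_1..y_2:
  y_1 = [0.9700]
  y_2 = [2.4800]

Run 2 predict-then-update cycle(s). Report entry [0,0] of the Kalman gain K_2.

step 1: x^-=[-3.3800]  P^-=[0.4900]  H_jac=[-6.7600]  S=[22.8318]  K=[-0.1451]  nu=[-10.4544]  x^+=[-1.8633]  P^+=[0.0094]
step 2: x^-=[-1.8633]  P^-=[0.1394]  H_jac=[-3.7266]  S=[2.3765]  K=[-0.2187]  nu=[-0.9919]  x^+=[-1.6464]  P^+=[0.0258]

K[0,0] = -0.2187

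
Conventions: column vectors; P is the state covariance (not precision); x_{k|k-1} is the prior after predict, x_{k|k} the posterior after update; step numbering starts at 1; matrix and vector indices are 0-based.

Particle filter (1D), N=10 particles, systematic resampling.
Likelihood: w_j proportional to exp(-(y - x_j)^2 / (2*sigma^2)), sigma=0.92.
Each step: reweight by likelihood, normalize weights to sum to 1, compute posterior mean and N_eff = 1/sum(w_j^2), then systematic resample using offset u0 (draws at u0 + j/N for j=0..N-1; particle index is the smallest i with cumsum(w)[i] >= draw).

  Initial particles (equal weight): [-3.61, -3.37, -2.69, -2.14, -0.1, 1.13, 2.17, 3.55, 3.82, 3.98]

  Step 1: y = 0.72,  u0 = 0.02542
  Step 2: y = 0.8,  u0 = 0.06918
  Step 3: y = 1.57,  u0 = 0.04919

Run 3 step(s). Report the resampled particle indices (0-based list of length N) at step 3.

resampled_idx = [1, 3, 4, 4, 5, 6, 7, 8, 8, 9]

step 1: w=[0.0000, 0.0000, 0.0006, 0.0042, 0.3557, 0.4792, 0.1528, 0.0047, 0.0018, 0.0010]  mean=0.8543  Neff=2.6347  idx=[4, 4, 4, 4, 5, 5, 5, 5, 5, 6]
step 2: w=[0.0827, 0.0827, 0.0827, 0.0827, 0.1251, 0.1251, 0.1251, 0.1251, 0.1251, 0.0440]  mean=0.7691  Neff=9.3040  idx=[0, 2, 3, 4, 5, 5, 6, 7, 8, 9]
step 3: w=[0.0286, 0.0286, 0.0286, 0.1324, 0.1324, 0.1324, 0.1324, 0.1324, 0.1324, 0.1200]  mean=1.1493  Neff=8.1970  idx=[1, 3, 4, 4, 5, 6, 7, 8, 8, 9]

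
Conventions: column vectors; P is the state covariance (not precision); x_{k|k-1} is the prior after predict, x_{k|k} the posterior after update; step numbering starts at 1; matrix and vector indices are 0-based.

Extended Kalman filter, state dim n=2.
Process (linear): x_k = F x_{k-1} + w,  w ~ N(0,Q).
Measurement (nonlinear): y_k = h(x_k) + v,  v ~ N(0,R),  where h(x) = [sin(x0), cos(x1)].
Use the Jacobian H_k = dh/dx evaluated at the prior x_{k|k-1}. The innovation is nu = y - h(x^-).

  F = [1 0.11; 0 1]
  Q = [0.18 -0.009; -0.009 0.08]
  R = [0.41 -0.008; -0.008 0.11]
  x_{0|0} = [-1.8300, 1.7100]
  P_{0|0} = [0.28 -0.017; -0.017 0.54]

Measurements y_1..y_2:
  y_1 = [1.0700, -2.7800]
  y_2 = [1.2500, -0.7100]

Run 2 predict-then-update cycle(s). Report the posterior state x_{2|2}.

step 1: x^-=[-1.6419, 1.7100]  P^-=[0.4628 0.0334; 0.0334 0.6200]  H_jac=[-0.0710 0.0000; 0.0000 -0.9903]  S=[0.4123 -0.0057; -0.0057 0.7181]  K=[-0.0804 -0.0467; -0.0175 -0.8552]  nu=[2.0675, -2.6412]  x^+=[-1.6847, 3.9327]  P^+=[0.4586 0.0045; 0.0045 0.0949]
step 2: x^-=[-1.2521, 3.9327]  P^-=[0.6408 0.0060; 0.0060 0.1749]  H_jac=[0.3133 0.0000; 0.0000 0.7111]  S=[0.4729 -0.0067; -0.0067 0.1984]  K=[0.4250 0.0357; 0.0128 0.6271]  nu=[2.1997, -0.0070]  x^+=[-0.3175, 3.9565]  P^+=[0.5553 0.0007; 0.0007 0.0969]

x_post = [-0.3175, 3.9565]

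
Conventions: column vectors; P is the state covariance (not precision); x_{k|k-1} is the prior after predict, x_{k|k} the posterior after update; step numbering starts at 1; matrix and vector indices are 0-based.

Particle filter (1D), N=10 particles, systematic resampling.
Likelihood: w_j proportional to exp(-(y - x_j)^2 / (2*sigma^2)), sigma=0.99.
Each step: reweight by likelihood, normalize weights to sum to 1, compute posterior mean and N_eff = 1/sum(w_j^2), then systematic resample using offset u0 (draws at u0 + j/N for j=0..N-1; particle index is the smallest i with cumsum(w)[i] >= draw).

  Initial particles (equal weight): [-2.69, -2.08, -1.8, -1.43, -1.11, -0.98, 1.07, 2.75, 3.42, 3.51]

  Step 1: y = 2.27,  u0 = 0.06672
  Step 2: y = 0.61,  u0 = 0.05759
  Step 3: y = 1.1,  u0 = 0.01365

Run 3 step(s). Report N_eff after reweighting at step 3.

N_eff = 8.8907

step 1: w=[0.0000, 0.0000, 0.0001, 0.0004, 0.0013, 0.0019, 0.2047, 0.3794, 0.2174, 0.1948]  mean=2.6854  Neff=3.6891  idx=[6, 6, 7, 7, 7, 7, 8, 8, 9, 9]
step 2: w=[0.3998, 0.3998, 0.0431, 0.0431, 0.0431, 0.0431, 0.0079, 0.0079, 0.0061, 0.0061]  mean=1.4265  Neff=3.0548  idx=[0, 0, 0, 0, 1, 1, 1, 1, 3, 5]
step 3: w=[0.1177, 0.1177, 0.1177, 0.1177, 0.1177, 0.1177, 0.1177, 0.1177, 0.0294, 0.0294]  mean=1.1686  Neff=8.8907  idx=[0, 0, 1, 2, 3, 4, 5, 6, 6, 7]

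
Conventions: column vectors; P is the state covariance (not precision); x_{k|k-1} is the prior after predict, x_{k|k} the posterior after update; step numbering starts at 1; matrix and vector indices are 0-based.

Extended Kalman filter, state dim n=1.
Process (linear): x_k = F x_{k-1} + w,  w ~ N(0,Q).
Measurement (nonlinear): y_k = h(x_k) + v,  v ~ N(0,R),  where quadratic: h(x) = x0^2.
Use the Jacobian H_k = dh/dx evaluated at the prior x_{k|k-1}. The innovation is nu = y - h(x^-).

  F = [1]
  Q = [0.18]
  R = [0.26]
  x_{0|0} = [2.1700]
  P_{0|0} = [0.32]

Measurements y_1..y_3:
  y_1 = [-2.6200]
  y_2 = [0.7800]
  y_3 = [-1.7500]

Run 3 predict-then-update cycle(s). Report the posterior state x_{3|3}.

x_post = [-0.3548]

step 1: x^-=[2.1700]  P^-=[0.5000]  H_jac=[4.3400]  S=[9.6778]  K=[0.2242]  nu=[-7.3289]  x^+=[0.5267]  P^+=[0.0134]
step 2: x^-=[0.5267]  P^-=[0.1934]  H_jac=[1.0534]  S=[0.4746]  K=[0.4293]  nu=[0.5026]  x^+=[0.7424]  P^+=[0.1060]
step 3: x^-=[0.7424]  P^-=[0.2860]  H_jac=[1.4849]  S=[0.8905]  K=[0.4768]  nu=[-2.3012]  x^+=[-0.3548]  P^+=[0.0835]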